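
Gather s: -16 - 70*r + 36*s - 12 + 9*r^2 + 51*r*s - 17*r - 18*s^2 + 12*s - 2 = 9*r^2 - 87*r - 18*s^2 + s*(51*r + 48) - 30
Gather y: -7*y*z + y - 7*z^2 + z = y*(1 - 7*z) - 7*z^2 + z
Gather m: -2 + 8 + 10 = 16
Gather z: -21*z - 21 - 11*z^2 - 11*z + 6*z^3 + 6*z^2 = 6*z^3 - 5*z^2 - 32*z - 21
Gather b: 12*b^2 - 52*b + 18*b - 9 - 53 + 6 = 12*b^2 - 34*b - 56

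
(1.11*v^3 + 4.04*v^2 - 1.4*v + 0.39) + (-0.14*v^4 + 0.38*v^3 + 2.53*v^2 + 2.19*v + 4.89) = -0.14*v^4 + 1.49*v^3 + 6.57*v^2 + 0.79*v + 5.28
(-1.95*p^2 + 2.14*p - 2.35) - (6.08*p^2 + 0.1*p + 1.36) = -8.03*p^2 + 2.04*p - 3.71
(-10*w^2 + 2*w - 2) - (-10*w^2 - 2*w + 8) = 4*w - 10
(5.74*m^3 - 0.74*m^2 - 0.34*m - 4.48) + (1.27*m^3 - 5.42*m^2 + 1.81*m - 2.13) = 7.01*m^3 - 6.16*m^2 + 1.47*m - 6.61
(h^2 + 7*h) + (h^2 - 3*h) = 2*h^2 + 4*h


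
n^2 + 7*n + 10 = (n + 2)*(n + 5)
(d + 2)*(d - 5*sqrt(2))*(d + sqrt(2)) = d^3 - 4*sqrt(2)*d^2 + 2*d^2 - 8*sqrt(2)*d - 10*d - 20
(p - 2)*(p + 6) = p^2 + 4*p - 12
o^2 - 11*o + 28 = (o - 7)*(o - 4)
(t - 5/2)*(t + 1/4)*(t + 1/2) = t^3 - 7*t^2/4 - 7*t/4 - 5/16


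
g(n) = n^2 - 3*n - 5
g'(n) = 2*n - 3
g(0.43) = -6.11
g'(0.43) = -2.14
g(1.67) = -7.22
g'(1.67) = 0.34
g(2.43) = -6.39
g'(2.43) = 1.86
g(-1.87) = 4.11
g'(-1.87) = -6.74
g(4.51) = 1.81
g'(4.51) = 6.02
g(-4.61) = 30.08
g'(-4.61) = -12.22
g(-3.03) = 13.27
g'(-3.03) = -9.06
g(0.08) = -5.23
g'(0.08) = -2.84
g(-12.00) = 175.00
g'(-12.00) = -27.00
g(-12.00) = 175.00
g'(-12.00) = -27.00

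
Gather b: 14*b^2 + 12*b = 14*b^2 + 12*b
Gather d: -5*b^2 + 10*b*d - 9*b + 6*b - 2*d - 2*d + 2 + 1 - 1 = -5*b^2 - 3*b + d*(10*b - 4) + 2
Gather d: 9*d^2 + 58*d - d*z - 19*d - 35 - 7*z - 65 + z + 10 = 9*d^2 + d*(39 - z) - 6*z - 90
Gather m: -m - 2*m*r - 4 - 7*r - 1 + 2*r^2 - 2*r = m*(-2*r - 1) + 2*r^2 - 9*r - 5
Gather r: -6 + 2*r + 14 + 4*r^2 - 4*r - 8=4*r^2 - 2*r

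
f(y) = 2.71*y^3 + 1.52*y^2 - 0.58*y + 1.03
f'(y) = 8.13*y^2 + 3.04*y - 0.58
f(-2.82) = -46.02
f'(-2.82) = 55.50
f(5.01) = 377.06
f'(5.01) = 218.71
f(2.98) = 84.52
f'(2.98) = 80.68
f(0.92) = 3.89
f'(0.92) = 9.10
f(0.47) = 1.37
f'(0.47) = 2.64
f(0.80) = 2.93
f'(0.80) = 7.06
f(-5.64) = -433.54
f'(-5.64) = 240.89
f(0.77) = 2.72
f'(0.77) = 6.58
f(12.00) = 4895.83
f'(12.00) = 1206.62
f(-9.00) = -1846.22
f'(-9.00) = 630.59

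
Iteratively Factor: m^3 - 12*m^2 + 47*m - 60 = (m - 5)*(m^2 - 7*m + 12) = (m - 5)*(m - 4)*(m - 3)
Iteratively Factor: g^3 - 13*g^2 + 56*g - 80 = (g - 4)*(g^2 - 9*g + 20) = (g - 5)*(g - 4)*(g - 4)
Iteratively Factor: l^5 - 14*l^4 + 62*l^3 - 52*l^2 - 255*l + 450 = (l - 5)*(l^4 - 9*l^3 + 17*l^2 + 33*l - 90) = (l - 5)^2*(l^3 - 4*l^2 - 3*l + 18) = (l - 5)^2*(l + 2)*(l^2 - 6*l + 9) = (l - 5)^2*(l - 3)*(l + 2)*(l - 3)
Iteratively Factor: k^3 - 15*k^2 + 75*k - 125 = (k - 5)*(k^2 - 10*k + 25) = (k - 5)^2*(k - 5)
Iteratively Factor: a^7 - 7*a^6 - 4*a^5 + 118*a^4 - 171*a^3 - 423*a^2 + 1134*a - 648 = (a + 3)*(a^6 - 10*a^5 + 26*a^4 + 40*a^3 - 291*a^2 + 450*a - 216) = (a - 3)*(a + 3)*(a^5 - 7*a^4 + 5*a^3 + 55*a^2 - 126*a + 72) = (a - 3)^2*(a + 3)*(a^4 - 4*a^3 - 7*a^2 + 34*a - 24) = (a - 4)*(a - 3)^2*(a + 3)*(a^3 - 7*a + 6) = (a - 4)*(a - 3)^2*(a - 2)*(a + 3)*(a^2 + 2*a - 3) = (a - 4)*(a - 3)^2*(a - 2)*(a + 3)^2*(a - 1)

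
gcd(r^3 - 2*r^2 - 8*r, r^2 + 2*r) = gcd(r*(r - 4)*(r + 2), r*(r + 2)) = r^2 + 2*r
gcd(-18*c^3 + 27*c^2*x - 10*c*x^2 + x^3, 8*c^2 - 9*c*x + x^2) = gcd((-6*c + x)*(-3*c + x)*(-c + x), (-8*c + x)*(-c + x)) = -c + x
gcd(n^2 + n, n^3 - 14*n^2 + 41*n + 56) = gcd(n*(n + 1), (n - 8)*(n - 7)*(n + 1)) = n + 1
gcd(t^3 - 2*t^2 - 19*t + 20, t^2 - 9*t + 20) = t - 5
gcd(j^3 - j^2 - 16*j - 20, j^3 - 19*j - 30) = j^2 - 3*j - 10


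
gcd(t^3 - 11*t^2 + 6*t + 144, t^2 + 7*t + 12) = t + 3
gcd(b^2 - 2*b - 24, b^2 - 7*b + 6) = b - 6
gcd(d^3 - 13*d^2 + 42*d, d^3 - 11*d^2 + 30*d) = d^2 - 6*d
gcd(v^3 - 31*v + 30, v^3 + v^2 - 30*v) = v^2 + v - 30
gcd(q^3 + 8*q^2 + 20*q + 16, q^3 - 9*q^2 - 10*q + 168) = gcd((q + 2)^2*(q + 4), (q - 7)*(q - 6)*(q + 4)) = q + 4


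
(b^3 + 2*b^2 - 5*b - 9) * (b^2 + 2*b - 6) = b^5 + 4*b^4 - 7*b^3 - 31*b^2 + 12*b + 54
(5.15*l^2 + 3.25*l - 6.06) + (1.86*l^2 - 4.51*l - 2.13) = 7.01*l^2 - 1.26*l - 8.19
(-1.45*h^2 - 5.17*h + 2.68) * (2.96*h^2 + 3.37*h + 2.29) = -4.292*h^4 - 20.1897*h^3 - 12.8106*h^2 - 2.8077*h + 6.1372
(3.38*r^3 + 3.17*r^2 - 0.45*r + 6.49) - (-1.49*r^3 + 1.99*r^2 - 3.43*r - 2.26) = 4.87*r^3 + 1.18*r^2 + 2.98*r + 8.75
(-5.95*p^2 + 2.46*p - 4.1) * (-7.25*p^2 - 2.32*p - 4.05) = 43.1375*p^4 - 4.031*p^3 + 48.1153*p^2 - 0.451000000000001*p + 16.605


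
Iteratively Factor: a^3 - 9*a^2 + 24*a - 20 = (a - 2)*(a^2 - 7*a + 10) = (a - 2)^2*(a - 5)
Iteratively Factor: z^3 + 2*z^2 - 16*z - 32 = (z + 4)*(z^2 - 2*z - 8) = (z + 2)*(z + 4)*(z - 4)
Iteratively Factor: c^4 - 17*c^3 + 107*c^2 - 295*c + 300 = (c - 3)*(c^3 - 14*c^2 + 65*c - 100) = (c - 4)*(c - 3)*(c^2 - 10*c + 25) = (c - 5)*(c - 4)*(c - 3)*(c - 5)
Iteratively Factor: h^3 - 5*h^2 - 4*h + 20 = (h + 2)*(h^2 - 7*h + 10) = (h - 5)*(h + 2)*(h - 2)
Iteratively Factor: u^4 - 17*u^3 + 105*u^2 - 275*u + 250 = (u - 2)*(u^3 - 15*u^2 + 75*u - 125) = (u - 5)*(u - 2)*(u^2 - 10*u + 25) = (u - 5)^2*(u - 2)*(u - 5)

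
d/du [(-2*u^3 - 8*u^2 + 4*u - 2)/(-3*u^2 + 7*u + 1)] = 2*(3*u^4 - 14*u^3 - 25*u^2 - 14*u + 9)/(9*u^4 - 42*u^3 + 43*u^2 + 14*u + 1)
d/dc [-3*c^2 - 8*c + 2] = -6*c - 8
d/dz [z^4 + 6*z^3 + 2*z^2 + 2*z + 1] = 4*z^3 + 18*z^2 + 4*z + 2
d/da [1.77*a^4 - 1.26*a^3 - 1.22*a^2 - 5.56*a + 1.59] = 7.08*a^3 - 3.78*a^2 - 2.44*a - 5.56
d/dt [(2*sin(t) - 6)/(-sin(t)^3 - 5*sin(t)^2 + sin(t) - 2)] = 8*(-58*sin(2*t) - sin(4*t) + 4*cos(3*t))/(-sin(t) - sin(3*t) - 10*cos(2*t) + 18)^2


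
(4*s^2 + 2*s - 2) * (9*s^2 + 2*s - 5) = 36*s^4 + 26*s^3 - 34*s^2 - 14*s + 10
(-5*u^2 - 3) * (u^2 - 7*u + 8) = -5*u^4 + 35*u^3 - 43*u^2 + 21*u - 24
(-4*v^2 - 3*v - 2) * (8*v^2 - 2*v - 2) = -32*v^4 - 16*v^3 - 2*v^2 + 10*v + 4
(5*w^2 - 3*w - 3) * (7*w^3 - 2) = 35*w^5 - 21*w^4 - 21*w^3 - 10*w^2 + 6*w + 6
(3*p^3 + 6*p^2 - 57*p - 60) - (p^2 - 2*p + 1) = 3*p^3 + 5*p^2 - 55*p - 61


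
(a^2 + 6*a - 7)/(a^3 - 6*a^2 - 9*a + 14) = (a + 7)/(a^2 - 5*a - 14)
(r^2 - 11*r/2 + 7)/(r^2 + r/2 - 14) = (r - 2)/(r + 4)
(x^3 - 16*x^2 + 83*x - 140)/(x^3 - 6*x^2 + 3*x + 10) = (x^2 - 11*x + 28)/(x^2 - x - 2)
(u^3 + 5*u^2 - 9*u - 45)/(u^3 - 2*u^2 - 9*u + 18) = (u + 5)/(u - 2)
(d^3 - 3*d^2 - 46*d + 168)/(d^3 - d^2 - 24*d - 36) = (d^2 + 3*d - 28)/(d^2 + 5*d + 6)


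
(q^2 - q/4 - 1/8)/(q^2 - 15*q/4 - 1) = (q - 1/2)/(q - 4)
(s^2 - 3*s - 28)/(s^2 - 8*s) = (s^2 - 3*s - 28)/(s*(s - 8))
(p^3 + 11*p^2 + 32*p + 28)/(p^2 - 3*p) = (p^3 + 11*p^2 + 32*p + 28)/(p*(p - 3))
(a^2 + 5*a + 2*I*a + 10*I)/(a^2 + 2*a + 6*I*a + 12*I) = (a^2 + a*(5 + 2*I) + 10*I)/(a^2 + a*(2 + 6*I) + 12*I)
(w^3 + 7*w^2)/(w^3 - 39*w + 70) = w^2/(w^2 - 7*w + 10)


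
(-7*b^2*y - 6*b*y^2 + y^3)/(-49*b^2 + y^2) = y*(b + y)/(7*b + y)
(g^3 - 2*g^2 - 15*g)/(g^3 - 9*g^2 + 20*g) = (g + 3)/(g - 4)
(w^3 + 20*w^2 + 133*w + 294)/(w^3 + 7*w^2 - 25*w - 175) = (w^2 + 13*w + 42)/(w^2 - 25)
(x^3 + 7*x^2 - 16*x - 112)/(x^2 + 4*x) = x + 3 - 28/x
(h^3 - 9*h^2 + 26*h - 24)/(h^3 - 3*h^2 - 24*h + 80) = (h^2 - 5*h + 6)/(h^2 + h - 20)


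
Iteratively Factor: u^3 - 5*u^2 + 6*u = (u)*(u^2 - 5*u + 6) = u*(u - 2)*(u - 3)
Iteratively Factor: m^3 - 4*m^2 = (m)*(m^2 - 4*m) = m^2*(m - 4)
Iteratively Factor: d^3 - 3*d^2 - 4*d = (d + 1)*(d^2 - 4*d) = (d - 4)*(d + 1)*(d)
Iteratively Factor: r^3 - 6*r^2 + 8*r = (r - 4)*(r^2 - 2*r) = r*(r - 4)*(r - 2)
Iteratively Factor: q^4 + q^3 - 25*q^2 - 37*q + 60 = (q + 3)*(q^3 - 2*q^2 - 19*q + 20) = (q - 5)*(q + 3)*(q^2 + 3*q - 4) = (q - 5)*(q + 3)*(q + 4)*(q - 1)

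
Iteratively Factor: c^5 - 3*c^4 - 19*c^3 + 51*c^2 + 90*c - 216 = (c - 3)*(c^4 - 19*c^2 - 6*c + 72) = (c - 4)*(c - 3)*(c^3 + 4*c^2 - 3*c - 18) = (c - 4)*(c - 3)*(c + 3)*(c^2 + c - 6) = (c - 4)*(c - 3)*(c + 3)^2*(c - 2)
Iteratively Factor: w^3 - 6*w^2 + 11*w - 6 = (w - 1)*(w^2 - 5*w + 6) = (w - 2)*(w - 1)*(w - 3)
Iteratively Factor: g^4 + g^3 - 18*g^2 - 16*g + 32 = (g + 4)*(g^3 - 3*g^2 - 6*g + 8) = (g - 1)*(g + 4)*(g^2 - 2*g - 8) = (g - 4)*(g - 1)*(g + 4)*(g + 2)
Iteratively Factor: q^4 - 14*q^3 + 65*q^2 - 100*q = (q - 5)*(q^3 - 9*q^2 + 20*q) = (q - 5)*(q - 4)*(q^2 - 5*q) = (q - 5)^2*(q - 4)*(q)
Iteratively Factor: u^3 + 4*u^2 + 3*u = (u + 3)*(u^2 + u) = u*(u + 3)*(u + 1)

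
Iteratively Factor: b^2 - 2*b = (b - 2)*(b)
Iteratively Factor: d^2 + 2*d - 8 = (d + 4)*(d - 2)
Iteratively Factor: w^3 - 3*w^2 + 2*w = (w - 2)*(w^2 - w) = w*(w - 2)*(w - 1)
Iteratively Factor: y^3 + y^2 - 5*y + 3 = (y + 3)*(y^2 - 2*y + 1) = (y - 1)*(y + 3)*(y - 1)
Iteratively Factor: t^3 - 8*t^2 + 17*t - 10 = (t - 5)*(t^2 - 3*t + 2) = (t - 5)*(t - 1)*(t - 2)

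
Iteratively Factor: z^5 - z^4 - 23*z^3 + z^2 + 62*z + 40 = (z + 1)*(z^4 - 2*z^3 - 21*z^2 + 22*z + 40) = (z - 5)*(z + 1)*(z^3 + 3*z^2 - 6*z - 8) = (z - 5)*(z + 1)*(z + 4)*(z^2 - z - 2) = (z - 5)*(z - 2)*(z + 1)*(z + 4)*(z + 1)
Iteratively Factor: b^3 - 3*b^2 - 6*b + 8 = (b - 1)*(b^2 - 2*b - 8) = (b - 4)*(b - 1)*(b + 2)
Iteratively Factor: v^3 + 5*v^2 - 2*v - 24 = (v + 3)*(v^2 + 2*v - 8) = (v - 2)*(v + 3)*(v + 4)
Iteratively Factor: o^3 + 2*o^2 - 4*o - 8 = (o + 2)*(o^2 - 4) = (o + 2)^2*(o - 2)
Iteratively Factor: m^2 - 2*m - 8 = (m + 2)*(m - 4)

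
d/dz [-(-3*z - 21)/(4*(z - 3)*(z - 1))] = 3*(-z^2 - 14*z + 31)/(4*(z^4 - 8*z^3 + 22*z^2 - 24*z + 9))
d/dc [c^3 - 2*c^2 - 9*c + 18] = 3*c^2 - 4*c - 9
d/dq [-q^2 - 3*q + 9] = -2*q - 3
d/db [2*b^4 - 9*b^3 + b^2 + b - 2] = 8*b^3 - 27*b^2 + 2*b + 1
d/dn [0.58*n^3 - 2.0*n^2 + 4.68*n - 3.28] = 1.74*n^2 - 4.0*n + 4.68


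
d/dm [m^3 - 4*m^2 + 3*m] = 3*m^2 - 8*m + 3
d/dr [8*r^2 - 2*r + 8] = 16*r - 2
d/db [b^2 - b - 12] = 2*b - 1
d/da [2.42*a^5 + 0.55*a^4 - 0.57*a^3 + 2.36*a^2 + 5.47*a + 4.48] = 12.1*a^4 + 2.2*a^3 - 1.71*a^2 + 4.72*a + 5.47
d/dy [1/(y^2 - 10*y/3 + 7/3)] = 6*(5 - 3*y)/(3*y^2 - 10*y + 7)^2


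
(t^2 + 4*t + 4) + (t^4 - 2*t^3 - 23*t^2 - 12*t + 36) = t^4 - 2*t^3 - 22*t^2 - 8*t + 40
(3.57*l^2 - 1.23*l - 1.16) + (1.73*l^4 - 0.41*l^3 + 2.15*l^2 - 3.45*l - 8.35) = 1.73*l^4 - 0.41*l^3 + 5.72*l^2 - 4.68*l - 9.51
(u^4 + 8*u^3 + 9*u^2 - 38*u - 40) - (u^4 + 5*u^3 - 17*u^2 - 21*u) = 3*u^3 + 26*u^2 - 17*u - 40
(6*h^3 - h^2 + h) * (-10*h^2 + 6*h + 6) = -60*h^5 + 46*h^4 + 20*h^3 + 6*h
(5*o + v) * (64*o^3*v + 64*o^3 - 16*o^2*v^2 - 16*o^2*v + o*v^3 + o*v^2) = 320*o^4*v + 320*o^4 - 16*o^3*v^2 - 16*o^3*v - 11*o^2*v^3 - 11*o^2*v^2 + o*v^4 + o*v^3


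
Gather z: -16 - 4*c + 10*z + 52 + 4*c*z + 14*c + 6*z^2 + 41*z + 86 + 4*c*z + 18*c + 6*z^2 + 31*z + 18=28*c + 12*z^2 + z*(8*c + 82) + 140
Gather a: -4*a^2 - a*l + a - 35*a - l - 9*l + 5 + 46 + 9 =-4*a^2 + a*(-l - 34) - 10*l + 60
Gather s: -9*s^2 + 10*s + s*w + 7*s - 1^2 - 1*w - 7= -9*s^2 + s*(w + 17) - w - 8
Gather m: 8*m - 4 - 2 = 8*m - 6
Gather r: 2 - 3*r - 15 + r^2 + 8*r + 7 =r^2 + 5*r - 6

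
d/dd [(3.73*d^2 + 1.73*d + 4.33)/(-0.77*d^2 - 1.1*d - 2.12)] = (-2.7709*d^2 - 9.147*d + 1.0954)/(0.5929*d^4 + 1.694*d^3 + 4.4748*d^2 + 4.664*d + 4.4944)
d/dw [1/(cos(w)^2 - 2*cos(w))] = 2*(-sin(w)/cos(w)^2 + tan(w))/(cos(w) - 2)^2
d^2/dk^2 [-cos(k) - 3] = cos(k)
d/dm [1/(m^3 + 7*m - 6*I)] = (-3*m^2 - 7)/(m^3 + 7*m - 6*I)^2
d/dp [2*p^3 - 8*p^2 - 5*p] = 6*p^2 - 16*p - 5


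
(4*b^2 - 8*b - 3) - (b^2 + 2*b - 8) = 3*b^2 - 10*b + 5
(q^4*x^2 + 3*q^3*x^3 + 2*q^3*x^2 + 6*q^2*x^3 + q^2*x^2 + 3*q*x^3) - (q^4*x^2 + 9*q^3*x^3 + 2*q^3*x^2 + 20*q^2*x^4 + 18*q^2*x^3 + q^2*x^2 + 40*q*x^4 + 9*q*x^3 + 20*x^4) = -6*q^3*x^3 - 20*q^2*x^4 - 12*q^2*x^3 - 40*q*x^4 - 6*q*x^3 - 20*x^4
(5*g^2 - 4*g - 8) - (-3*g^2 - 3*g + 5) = 8*g^2 - g - 13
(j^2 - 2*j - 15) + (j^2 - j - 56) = 2*j^2 - 3*j - 71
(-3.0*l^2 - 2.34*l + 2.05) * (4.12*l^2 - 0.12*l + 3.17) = -12.36*l^4 - 9.2808*l^3 - 0.7832*l^2 - 7.6638*l + 6.4985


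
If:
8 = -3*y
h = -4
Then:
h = -4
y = -8/3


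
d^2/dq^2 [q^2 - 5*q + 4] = 2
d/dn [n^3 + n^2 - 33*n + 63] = 3*n^2 + 2*n - 33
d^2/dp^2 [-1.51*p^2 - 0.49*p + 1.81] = -3.02000000000000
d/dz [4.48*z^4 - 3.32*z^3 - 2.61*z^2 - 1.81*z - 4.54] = 17.92*z^3 - 9.96*z^2 - 5.22*z - 1.81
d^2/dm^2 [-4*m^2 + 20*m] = -8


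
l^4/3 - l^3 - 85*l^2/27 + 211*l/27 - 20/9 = (l/3 + 1)*(l - 4)*(l - 5/3)*(l - 1/3)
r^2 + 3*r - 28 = (r - 4)*(r + 7)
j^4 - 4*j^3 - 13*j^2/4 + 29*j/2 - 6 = (j - 4)*(j - 3/2)*(j - 1/2)*(j + 2)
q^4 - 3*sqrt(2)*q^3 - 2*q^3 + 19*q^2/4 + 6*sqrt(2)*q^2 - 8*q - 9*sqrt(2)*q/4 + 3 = (q - 3/2)*(q - 1/2)*(q - 2*sqrt(2))*(q - sqrt(2))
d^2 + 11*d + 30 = (d + 5)*(d + 6)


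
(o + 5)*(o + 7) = o^2 + 12*o + 35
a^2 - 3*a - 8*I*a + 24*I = (a - 3)*(a - 8*I)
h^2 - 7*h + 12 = (h - 4)*(h - 3)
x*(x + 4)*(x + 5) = x^3 + 9*x^2 + 20*x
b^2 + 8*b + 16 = (b + 4)^2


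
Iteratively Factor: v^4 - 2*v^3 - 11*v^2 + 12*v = (v + 3)*(v^3 - 5*v^2 + 4*v) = v*(v + 3)*(v^2 - 5*v + 4) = v*(v - 1)*(v + 3)*(v - 4)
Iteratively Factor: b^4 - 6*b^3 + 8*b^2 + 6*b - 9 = (b - 1)*(b^3 - 5*b^2 + 3*b + 9) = (b - 1)*(b + 1)*(b^2 - 6*b + 9) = (b - 3)*(b - 1)*(b + 1)*(b - 3)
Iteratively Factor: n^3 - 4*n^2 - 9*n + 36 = (n + 3)*(n^2 - 7*n + 12) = (n - 3)*(n + 3)*(n - 4)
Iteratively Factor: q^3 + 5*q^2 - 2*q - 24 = (q + 3)*(q^2 + 2*q - 8) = (q + 3)*(q + 4)*(q - 2)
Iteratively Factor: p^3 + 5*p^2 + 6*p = (p)*(p^2 + 5*p + 6) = p*(p + 2)*(p + 3)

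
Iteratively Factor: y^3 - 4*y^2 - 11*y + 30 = (y - 2)*(y^2 - 2*y - 15) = (y - 5)*(y - 2)*(y + 3)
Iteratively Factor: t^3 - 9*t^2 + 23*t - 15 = (t - 3)*(t^2 - 6*t + 5) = (t - 5)*(t - 3)*(t - 1)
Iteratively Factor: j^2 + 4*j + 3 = (j + 3)*(j + 1)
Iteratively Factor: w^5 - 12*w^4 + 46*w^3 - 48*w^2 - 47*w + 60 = (w - 5)*(w^4 - 7*w^3 + 11*w^2 + 7*w - 12) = (w - 5)*(w - 4)*(w^3 - 3*w^2 - w + 3) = (w - 5)*(w - 4)*(w - 3)*(w^2 - 1) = (w - 5)*(w - 4)*(w - 3)*(w - 1)*(w + 1)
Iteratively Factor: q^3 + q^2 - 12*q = (q + 4)*(q^2 - 3*q) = q*(q + 4)*(q - 3)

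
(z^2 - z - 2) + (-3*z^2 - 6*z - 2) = -2*z^2 - 7*z - 4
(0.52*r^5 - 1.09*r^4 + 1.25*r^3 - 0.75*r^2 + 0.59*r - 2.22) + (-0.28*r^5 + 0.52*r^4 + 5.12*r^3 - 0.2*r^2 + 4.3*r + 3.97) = 0.24*r^5 - 0.57*r^4 + 6.37*r^3 - 0.95*r^2 + 4.89*r + 1.75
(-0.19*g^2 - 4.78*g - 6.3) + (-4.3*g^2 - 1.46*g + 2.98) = -4.49*g^2 - 6.24*g - 3.32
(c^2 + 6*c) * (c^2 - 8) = c^4 + 6*c^3 - 8*c^2 - 48*c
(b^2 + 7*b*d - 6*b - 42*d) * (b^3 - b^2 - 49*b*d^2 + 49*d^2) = b^5 + 7*b^4*d - 7*b^4 - 49*b^3*d^2 - 49*b^3*d + 6*b^3 - 343*b^2*d^3 + 343*b^2*d^2 + 42*b^2*d + 2401*b*d^3 - 294*b*d^2 - 2058*d^3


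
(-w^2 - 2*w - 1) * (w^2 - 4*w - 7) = -w^4 + 2*w^3 + 14*w^2 + 18*w + 7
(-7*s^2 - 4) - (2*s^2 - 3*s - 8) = -9*s^2 + 3*s + 4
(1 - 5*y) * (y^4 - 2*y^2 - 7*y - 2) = -5*y^5 + y^4 + 10*y^3 + 33*y^2 + 3*y - 2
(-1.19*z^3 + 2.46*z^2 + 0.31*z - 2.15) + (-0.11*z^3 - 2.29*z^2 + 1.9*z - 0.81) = -1.3*z^3 + 0.17*z^2 + 2.21*z - 2.96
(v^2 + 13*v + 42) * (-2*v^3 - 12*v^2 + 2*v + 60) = -2*v^5 - 38*v^4 - 238*v^3 - 418*v^2 + 864*v + 2520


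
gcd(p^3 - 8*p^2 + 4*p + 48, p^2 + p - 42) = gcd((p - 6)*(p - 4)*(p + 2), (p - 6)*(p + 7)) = p - 6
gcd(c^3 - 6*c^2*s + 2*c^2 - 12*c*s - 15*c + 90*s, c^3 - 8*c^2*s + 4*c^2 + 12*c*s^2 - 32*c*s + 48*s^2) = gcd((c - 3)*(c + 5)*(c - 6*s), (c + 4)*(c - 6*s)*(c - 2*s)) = -c + 6*s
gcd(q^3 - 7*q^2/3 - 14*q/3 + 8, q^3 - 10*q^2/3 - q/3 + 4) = q^2 - 13*q/3 + 4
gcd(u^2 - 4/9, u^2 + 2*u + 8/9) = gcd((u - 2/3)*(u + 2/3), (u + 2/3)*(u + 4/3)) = u + 2/3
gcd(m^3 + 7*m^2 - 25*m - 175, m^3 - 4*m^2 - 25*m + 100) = m^2 - 25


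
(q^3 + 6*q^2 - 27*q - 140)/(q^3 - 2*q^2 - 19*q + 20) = (q + 7)/(q - 1)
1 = 1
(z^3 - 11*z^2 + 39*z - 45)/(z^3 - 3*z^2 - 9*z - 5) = (z^2 - 6*z + 9)/(z^2 + 2*z + 1)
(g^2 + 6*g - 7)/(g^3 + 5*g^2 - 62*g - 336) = (g - 1)/(g^2 - 2*g - 48)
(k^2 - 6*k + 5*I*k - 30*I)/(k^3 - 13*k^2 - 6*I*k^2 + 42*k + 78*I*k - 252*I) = (k + 5*I)/(k^2 - k*(7 + 6*I) + 42*I)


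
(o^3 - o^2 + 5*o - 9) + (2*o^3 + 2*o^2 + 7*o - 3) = 3*o^3 + o^2 + 12*o - 12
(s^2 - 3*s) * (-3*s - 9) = -3*s^3 + 27*s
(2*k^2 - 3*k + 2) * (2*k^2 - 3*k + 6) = 4*k^4 - 12*k^3 + 25*k^2 - 24*k + 12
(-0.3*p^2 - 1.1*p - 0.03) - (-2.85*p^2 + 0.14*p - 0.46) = 2.55*p^2 - 1.24*p + 0.43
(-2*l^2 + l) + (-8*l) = -2*l^2 - 7*l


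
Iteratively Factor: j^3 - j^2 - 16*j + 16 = (j - 1)*(j^2 - 16) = (j - 4)*(j - 1)*(j + 4)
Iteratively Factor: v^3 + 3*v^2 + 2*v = (v)*(v^2 + 3*v + 2) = v*(v + 1)*(v + 2)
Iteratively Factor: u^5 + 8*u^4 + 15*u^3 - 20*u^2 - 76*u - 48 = (u - 2)*(u^4 + 10*u^3 + 35*u^2 + 50*u + 24) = (u - 2)*(u + 4)*(u^3 + 6*u^2 + 11*u + 6) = (u - 2)*(u + 3)*(u + 4)*(u^2 + 3*u + 2) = (u - 2)*(u + 1)*(u + 3)*(u + 4)*(u + 2)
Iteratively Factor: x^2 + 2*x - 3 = (x - 1)*(x + 3)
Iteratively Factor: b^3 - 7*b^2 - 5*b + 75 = (b - 5)*(b^2 - 2*b - 15) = (b - 5)^2*(b + 3)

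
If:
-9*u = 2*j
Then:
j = -9*u/2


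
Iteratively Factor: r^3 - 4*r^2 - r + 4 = (r - 1)*(r^2 - 3*r - 4) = (r - 4)*(r - 1)*(r + 1)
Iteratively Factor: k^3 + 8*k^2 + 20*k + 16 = (k + 4)*(k^2 + 4*k + 4) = (k + 2)*(k + 4)*(k + 2)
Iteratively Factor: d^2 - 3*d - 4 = (d + 1)*(d - 4)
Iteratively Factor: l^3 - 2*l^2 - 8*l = (l - 4)*(l^2 + 2*l) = (l - 4)*(l + 2)*(l)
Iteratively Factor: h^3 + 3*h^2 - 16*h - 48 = (h + 4)*(h^2 - h - 12) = (h - 4)*(h + 4)*(h + 3)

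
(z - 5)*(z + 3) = z^2 - 2*z - 15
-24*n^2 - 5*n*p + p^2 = (-8*n + p)*(3*n + p)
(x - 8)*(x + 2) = x^2 - 6*x - 16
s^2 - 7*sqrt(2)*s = s*(s - 7*sqrt(2))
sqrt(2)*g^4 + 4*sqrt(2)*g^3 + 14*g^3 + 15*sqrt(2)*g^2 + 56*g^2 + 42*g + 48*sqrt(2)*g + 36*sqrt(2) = (g + 3)*(g + sqrt(2))*(g + 6*sqrt(2))*(sqrt(2)*g + sqrt(2))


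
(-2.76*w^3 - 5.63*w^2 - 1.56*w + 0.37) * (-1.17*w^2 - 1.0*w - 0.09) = 3.2292*w^5 + 9.3471*w^4 + 7.7036*w^3 + 1.6338*w^2 - 0.2296*w - 0.0333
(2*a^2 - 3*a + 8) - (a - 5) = 2*a^2 - 4*a + 13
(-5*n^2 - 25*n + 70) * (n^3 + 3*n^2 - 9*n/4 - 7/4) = -5*n^5 - 40*n^4 + 25*n^3/4 + 275*n^2 - 455*n/4 - 245/2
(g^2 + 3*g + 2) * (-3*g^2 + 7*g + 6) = -3*g^4 - 2*g^3 + 21*g^2 + 32*g + 12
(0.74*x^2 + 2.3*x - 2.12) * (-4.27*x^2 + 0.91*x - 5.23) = -3.1598*x^4 - 9.1476*x^3 + 7.2752*x^2 - 13.9582*x + 11.0876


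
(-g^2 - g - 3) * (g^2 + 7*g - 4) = -g^4 - 8*g^3 - 6*g^2 - 17*g + 12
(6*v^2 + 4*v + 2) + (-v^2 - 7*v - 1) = 5*v^2 - 3*v + 1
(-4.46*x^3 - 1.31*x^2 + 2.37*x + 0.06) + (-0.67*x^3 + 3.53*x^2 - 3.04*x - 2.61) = -5.13*x^3 + 2.22*x^2 - 0.67*x - 2.55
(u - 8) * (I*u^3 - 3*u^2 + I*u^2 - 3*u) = I*u^4 - 3*u^3 - 7*I*u^3 + 21*u^2 - 8*I*u^2 + 24*u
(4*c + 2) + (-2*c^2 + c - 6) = -2*c^2 + 5*c - 4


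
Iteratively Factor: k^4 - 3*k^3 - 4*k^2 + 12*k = (k - 3)*(k^3 - 4*k) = (k - 3)*(k + 2)*(k^2 - 2*k) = k*(k - 3)*(k + 2)*(k - 2)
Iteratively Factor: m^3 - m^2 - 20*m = (m + 4)*(m^2 - 5*m) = m*(m + 4)*(m - 5)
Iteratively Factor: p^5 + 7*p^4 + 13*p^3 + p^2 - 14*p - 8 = (p + 1)*(p^4 + 6*p^3 + 7*p^2 - 6*p - 8) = (p + 1)*(p + 4)*(p^3 + 2*p^2 - p - 2) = (p + 1)^2*(p + 4)*(p^2 + p - 2) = (p - 1)*(p + 1)^2*(p + 4)*(p + 2)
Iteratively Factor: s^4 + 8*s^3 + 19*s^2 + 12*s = (s + 4)*(s^3 + 4*s^2 + 3*s) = s*(s + 4)*(s^2 + 4*s + 3) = s*(s + 1)*(s + 4)*(s + 3)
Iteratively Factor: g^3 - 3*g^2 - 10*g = (g)*(g^2 - 3*g - 10) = g*(g + 2)*(g - 5)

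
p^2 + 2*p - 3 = (p - 1)*(p + 3)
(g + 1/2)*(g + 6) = g^2 + 13*g/2 + 3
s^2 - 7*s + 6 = (s - 6)*(s - 1)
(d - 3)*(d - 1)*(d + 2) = d^3 - 2*d^2 - 5*d + 6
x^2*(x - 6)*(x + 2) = x^4 - 4*x^3 - 12*x^2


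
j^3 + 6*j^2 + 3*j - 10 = (j - 1)*(j + 2)*(j + 5)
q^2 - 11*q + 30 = (q - 6)*(q - 5)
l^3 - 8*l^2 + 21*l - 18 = (l - 3)^2*(l - 2)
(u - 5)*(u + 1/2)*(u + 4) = u^3 - u^2/2 - 41*u/2 - 10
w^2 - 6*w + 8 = (w - 4)*(w - 2)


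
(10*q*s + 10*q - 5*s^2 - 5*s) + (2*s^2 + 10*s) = 10*q*s + 10*q - 3*s^2 + 5*s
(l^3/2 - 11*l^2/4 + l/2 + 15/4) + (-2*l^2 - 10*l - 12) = l^3/2 - 19*l^2/4 - 19*l/2 - 33/4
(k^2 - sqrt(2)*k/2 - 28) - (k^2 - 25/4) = -sqrt(2)*k/2 - 87/4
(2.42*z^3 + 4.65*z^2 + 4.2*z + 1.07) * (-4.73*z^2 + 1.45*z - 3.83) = -11.4466*z^5 - 18.4855*z^4 - 22.3921*z^3 - 16.7806*z^2 - 14.5345*z - 4.0981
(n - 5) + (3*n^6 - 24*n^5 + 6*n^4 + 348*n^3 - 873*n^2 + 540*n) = 3*n^6 - 24*n^5 + 6*n^4 + 348*n^3 - 873*n^2 + 541*n - 5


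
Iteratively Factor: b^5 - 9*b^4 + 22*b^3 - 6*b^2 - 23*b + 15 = (b - 1)*(b^4 - 8*b^3 + 14*b^2 + 8*b - 15) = (b - 5)*(b - 1)*(b^3 - 3*b^2 - b + 3) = (b - 5)*(b - 3)*(b - 1)*(b^2 - 1) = (b - 5)*(b - 3)*(b - 1)*(b + 1)*(b - 1)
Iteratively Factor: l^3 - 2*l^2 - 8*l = (l + 2)*(l^2 - 4*l) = (l - 4)*(l + 2)*(l)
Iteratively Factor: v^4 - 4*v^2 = (v)*(v^3 - 4*v) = v*(v + 2)*(v^2 - 2*v) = v*(v - 2)*(v + 2)*(v)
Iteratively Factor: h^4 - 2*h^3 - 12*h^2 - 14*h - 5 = (h + 1)*(h^3 - 3*h^2 - 9*h - 5) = (h + 1)^2*(h^2 - 4*h - 5) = (h + 1)^3*(h - 5)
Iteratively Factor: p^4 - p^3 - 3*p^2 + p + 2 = (p + 1)*(p^3 - 2*p^2 - p + 2) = (p - 1)*(p + 1)*(p^2 - p - 2) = (p - 1)*(p + 1)^2*(p - 2)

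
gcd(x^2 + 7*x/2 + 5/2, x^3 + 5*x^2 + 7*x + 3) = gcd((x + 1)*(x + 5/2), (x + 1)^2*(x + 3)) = x + 1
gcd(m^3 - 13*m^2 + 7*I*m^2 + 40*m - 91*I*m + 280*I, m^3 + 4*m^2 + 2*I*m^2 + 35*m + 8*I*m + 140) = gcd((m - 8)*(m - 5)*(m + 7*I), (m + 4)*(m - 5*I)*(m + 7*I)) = m + 7*I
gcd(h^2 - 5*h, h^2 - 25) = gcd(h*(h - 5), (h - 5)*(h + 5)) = h - 5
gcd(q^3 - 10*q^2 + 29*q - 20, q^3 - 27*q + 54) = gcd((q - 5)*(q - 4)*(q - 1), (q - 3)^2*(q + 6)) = 1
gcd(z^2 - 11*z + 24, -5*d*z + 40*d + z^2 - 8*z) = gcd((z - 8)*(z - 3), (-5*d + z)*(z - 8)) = z - 8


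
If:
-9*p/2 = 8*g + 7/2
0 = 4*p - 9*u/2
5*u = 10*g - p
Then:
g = -343/1594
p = -315/797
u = -280/797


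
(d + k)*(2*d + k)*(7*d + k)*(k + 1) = 14*d^3*k + 14*d^3 + 23*d^2*k^2 + 23*d^2*k + 10*d*k^3 + 10*d*k^2 + k^4 + k^3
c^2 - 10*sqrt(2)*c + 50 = (c - 5*sqrt(2))^2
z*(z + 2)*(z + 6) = z^3 + 8*z^2 + 12*z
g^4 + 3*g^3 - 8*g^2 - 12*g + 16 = (g - 2)*(g - 1)*(g + 2)*(g + 4)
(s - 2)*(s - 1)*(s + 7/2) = s^3 + s^2/2 - 17*s/2 + 7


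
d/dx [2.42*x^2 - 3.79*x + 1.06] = 4.84*x - 3.79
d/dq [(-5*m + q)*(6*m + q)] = m + 2*q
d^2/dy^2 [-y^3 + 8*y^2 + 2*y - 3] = 16 - 6*y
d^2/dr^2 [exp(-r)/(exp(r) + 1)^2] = exp(-r)/(exp(r) + 1)^2 + 8*exp(r)/(exp(r) + 1)^4 + 2/(exp(r) + 1)^4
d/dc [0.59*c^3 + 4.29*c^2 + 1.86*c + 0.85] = 1.77*c^2 + 8.58*c + 1.86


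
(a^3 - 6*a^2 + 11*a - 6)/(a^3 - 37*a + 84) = (a^2 - 3*a + 2)/(a^2 + 3*a - 28)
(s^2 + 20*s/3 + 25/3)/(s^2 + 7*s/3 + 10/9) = 3*(s + 5)/(3*s + 2)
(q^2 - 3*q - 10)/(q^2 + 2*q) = (q - 5)/q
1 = 1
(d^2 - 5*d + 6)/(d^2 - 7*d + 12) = (d - 2)/(d - 4)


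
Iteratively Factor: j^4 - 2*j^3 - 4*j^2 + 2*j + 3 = (j - 3)*(j^3 + j^2 - j - 1) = (j - 3)*(j + 1)*(j^2 - 1) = (j - 3)*(j + 1)^2*(j - 1)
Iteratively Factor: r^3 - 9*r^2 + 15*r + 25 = (r + 1)*(r^2 - 10*r + 25) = (r - 5)*(r + 1)*(r - 5)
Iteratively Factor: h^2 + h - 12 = (h - 3)*(h + 4)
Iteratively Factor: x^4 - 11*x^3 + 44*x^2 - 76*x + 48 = (x - 4)*(x^3 - 7*x^2 + 16*x - 12) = (x - 4)*(x - 3)*(x^2 - 4*x + 4) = (x - 4)*(x - 3)*(x - 2)*(x - 2)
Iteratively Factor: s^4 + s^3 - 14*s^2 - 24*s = (s + 3)*(s^3 - 2*s^2 - 8*s) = (s - 4)*(s + 3)*(s^2 + 2*s) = s*(s - 4)*(s + 3)*(s + 2)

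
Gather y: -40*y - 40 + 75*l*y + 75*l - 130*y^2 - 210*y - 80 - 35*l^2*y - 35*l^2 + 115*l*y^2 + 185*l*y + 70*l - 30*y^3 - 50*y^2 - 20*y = -35*l^2 + 145*l - 30*y^3 + y^2*(115*l - 180) + y*(-35*l^2 + 260*l - 270) - 120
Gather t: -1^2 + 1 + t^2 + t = t^2 + t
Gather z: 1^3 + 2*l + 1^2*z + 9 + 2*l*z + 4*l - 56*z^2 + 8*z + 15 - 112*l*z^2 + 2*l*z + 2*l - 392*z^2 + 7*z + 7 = 8*l + z^2*(-112*l - 448) + z*(4*l + 16) + 32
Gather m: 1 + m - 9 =m - 8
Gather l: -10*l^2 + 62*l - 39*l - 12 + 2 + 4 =-10*l^2 + 23*l - 6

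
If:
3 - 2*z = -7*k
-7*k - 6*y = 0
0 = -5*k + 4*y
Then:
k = 0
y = 0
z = 3/2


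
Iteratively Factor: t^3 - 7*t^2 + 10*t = (t - 2)*(t^2 - 5*t) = t*(t - 2)*(t - 5)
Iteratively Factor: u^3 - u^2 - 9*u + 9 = (u + 3)*(u^2 - 4*u + 3) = (u - 1)*(u + 3)*(u - 3)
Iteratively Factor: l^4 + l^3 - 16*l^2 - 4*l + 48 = (l - 2)*(l^3 + 3*l^2 - 10*l - 24) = (l - 2)*(l + 4)*(l^2 - l - 6) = (l - 2)*(l + 2)*(l + 4)*(l - 3)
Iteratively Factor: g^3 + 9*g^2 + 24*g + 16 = (g + 1)*(g^2 + 8*g + 16) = (g + 1)*(g + 4)*(g + 4)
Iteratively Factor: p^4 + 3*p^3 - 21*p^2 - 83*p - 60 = (p + 4)*(p^3 - p^2 - 17*p - 15) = (p + 3)*(p + 4)*(p^2 - 4*p - 5) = (p - 5)*(p + 3)*(p + 4)*(p + 1)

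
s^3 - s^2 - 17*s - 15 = (s - 5)*(s + 1)*(s + 3)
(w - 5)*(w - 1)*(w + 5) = w^3 - w^2 - 25*w + 25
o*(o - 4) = o^2 - 4*o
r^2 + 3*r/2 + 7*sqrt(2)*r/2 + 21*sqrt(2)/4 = (r + 3/2)*(r + 7*sqrt(2)/2)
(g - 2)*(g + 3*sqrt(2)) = g^2 - 2*g + 3*sqrt(2)*g - 6*sqrt(2)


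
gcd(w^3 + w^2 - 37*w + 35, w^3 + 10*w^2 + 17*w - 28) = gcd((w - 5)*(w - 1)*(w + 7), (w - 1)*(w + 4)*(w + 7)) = w^2 + 6*w - 7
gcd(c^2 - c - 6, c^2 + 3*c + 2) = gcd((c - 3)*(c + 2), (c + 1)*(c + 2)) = c + 2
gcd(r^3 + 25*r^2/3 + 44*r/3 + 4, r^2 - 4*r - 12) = r + 2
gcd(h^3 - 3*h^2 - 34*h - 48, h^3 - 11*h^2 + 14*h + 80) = h^2 - 6*h - 16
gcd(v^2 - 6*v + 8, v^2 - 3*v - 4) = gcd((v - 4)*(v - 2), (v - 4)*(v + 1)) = v - 4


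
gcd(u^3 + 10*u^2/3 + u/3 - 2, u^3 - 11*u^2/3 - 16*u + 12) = u^2 + 7*u/3 - 2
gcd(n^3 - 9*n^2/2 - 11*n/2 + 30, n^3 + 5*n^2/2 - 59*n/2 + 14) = n - 4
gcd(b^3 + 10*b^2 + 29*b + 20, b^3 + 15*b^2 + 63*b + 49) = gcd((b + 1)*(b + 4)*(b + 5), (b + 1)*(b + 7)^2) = b + 1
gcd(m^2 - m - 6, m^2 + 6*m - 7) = 1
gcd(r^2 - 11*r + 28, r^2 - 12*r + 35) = r - 7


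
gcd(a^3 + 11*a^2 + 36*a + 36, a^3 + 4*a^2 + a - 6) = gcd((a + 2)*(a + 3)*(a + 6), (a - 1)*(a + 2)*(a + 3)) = a^2 + 5*a + 6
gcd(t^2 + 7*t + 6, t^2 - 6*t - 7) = t + 1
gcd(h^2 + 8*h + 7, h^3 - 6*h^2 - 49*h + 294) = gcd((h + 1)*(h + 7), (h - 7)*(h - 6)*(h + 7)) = h + 7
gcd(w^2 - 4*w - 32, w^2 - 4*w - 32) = w^2 - 4*w - 32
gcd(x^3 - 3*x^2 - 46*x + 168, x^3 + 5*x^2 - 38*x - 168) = x^2 + x - 42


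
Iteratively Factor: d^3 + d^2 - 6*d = (d + 3)*(d^2 - 2*d) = d*(d + 3)*(d - 2)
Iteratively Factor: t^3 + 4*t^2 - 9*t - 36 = (t + 3)*(t^2 + t - 12) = (t - 3)*(t + 3)*(t + 4)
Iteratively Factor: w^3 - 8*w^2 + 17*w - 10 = (w - 5)*(w^2 - 3*w + 2) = (w - 5)*(w - 2)*(w - 1)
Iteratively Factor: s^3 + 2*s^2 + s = (s + 1)*(s^2 + s) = (s + 1)^2*(s)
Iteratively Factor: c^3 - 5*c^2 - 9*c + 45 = (c - 3)*(c^2 - 2*c - 15) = (c - 3)*(c + 3)*(c - 5)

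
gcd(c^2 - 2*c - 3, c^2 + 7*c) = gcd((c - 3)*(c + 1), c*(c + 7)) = 1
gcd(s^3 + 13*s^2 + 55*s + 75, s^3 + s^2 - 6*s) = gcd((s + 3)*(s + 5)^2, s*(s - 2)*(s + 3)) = s + 3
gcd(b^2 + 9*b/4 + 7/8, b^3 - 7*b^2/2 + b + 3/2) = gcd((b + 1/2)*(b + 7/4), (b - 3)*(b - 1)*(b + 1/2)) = b + 1/2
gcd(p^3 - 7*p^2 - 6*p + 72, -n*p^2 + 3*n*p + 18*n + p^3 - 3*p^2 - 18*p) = p^2 - 3*p - 18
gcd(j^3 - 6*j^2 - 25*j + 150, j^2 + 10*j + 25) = j + 5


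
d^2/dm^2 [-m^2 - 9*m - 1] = -2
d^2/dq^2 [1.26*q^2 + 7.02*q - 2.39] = 2.52000000000000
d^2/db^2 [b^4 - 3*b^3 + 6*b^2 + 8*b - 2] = 12*b^2 - 18*b + 12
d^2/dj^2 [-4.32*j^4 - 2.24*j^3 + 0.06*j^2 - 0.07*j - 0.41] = -51.84*j^2 - 13.44*j + 0.12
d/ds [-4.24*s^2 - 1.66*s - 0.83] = -8.48*s - 1.66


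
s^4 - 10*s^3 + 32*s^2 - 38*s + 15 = (s - 5)*(s - 3)*(s - 1)^2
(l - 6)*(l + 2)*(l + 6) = l^3 + 2*l^2 - 36*l - 72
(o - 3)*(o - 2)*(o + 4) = o^3 - o^2 - 14*o + 24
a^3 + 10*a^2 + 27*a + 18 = (a + 1)*(a + 3)*(a + 6)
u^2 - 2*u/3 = u*(u - 2/3)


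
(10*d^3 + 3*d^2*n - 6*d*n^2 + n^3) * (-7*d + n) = -70*d^4 - 11*d^3*n + 45*d^2*n^2 - 13*d*n^3 + n^4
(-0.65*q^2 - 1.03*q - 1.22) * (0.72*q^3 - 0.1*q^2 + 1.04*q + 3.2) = -0.468*q^5 - 0.6766*q^4 - 1.4514*q^3 - 3.0292*q^2 - 4.5648*q - 3.904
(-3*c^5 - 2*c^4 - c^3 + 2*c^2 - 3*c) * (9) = -27*c^5 - 18*c^4 - 9*c^3 + 18*c^2 - 27*c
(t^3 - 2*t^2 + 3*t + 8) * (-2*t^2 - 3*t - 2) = -2*t^5 + t^4 - 2*t^3 - 21*t^2 - 30*t - 16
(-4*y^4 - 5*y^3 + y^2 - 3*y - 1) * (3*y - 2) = -12*y^5 - 7*y^4 + 13*y^3 - 11*y^2 + 3*y + 2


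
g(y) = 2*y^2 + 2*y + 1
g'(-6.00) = -22.00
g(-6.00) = 61.00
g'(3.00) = 14.00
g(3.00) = 25.00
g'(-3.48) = -11.92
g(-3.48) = 18.26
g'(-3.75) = -13.00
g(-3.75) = 21.62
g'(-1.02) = -2.08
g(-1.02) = 1.04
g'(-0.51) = -0.04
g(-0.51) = 0.50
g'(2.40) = 11.60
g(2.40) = 17.32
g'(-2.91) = -9.64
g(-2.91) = 12.12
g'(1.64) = 8.56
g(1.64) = 9.66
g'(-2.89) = -9.56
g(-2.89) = 11.92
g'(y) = 4*y + 2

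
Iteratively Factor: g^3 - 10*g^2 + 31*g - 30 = (g - 2)*(g^2 - 8*g + 15) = (g - 5)*(g - 2)*(g - 3)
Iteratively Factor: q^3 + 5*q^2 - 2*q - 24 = (q - 2)*(q^2 + 7*q + 12) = (q - 2)*(q + 3)*(q + 4)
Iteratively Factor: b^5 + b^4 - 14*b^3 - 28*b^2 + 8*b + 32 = (b - 1)*(b^4 + 2*b^3 - 12*b^2 - 40*b - 32) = (b - 1)*(b + 2)*(b^3 - 12*b - 16) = (b - 1)*(b + 2)^2*(b^2 - 2*b - 8) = (b - 1)*(b + 2)^3*(b - 4)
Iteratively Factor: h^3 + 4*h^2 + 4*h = (h)*(h^2 + 4*h + 4) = h*(h + 2)*(h + 2)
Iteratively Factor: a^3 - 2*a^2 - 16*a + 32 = (a - 2)*(a^2 - 16) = (a - 2)*(a + 4)*(a - 4)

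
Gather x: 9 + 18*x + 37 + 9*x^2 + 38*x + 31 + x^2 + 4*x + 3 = 10*x^2 + 60*x + 80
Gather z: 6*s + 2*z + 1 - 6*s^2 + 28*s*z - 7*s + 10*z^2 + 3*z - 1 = -6*s^2 - s + 10*z^2 + z*(28*s + 5)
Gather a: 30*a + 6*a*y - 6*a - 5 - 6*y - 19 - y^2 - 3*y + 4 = a*(6*y + 24) - y^2 - 9*y - 20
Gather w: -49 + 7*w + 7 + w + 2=8*w - 40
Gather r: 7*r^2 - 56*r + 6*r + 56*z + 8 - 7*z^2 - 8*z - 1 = 7*r^2 - 50*r - 7*z^2 + 48*z + 7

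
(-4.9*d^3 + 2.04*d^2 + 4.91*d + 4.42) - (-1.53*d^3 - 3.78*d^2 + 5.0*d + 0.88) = -3.37*d^3 + 5.82*d^2 - 0.0899999999999999*d + 3.54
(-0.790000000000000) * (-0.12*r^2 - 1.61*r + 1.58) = 0.0948*r^2 + 1.2719*r - 1.2482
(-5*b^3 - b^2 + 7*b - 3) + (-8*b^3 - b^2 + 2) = -13*b^3 - 2*b^2 + 7*b - 1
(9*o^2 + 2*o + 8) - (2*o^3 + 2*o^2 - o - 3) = -2*o^3 + 7*o^2 + 3*o + 11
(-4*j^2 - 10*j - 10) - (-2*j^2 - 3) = -2*j^2 - 10*j - 7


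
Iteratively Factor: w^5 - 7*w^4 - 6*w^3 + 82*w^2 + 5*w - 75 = (w - 1)*(w^4 - 6*w^3 - 12*w^2 + 70*w + 75) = (w - 1)*(w + 3)*(w^3 - 9*w^2 + 15*w + 25) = (w - 1)*(w + 1)*(w + 3)*(w^2 - 10*w + 25) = (w - 5)*(w - 1)*(w + 1)*(w + 3)*(w - 5)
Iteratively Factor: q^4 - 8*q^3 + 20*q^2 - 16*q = (q - 4)*(q^3 - 4*q^2 + 4*q) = (q - 4)*(q - 2)*(q^2 - 2*q) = q*(q - 4)*(q - 2)*(q - 2)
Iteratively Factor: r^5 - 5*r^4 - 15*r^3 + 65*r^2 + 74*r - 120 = (r - 4)*(r^4 - r^3 - 19*r^2 - 11*r + 30) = (r - 5)*(r - 4)*(r^3 + 4*r^2 + r - 6) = (r - 5)*(r - 4)*(r + 2)*(r^2 + 2*r - 3) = (r - 5)*(r - 4)*(r - 1)*(r + 2)*(r + 3)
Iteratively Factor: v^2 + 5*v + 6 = (v + 3)*(v + 2)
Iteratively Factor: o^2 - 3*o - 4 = (o - 4)*(o + 1)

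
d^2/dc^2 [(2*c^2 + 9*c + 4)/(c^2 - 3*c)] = 6*(5*c^3 + 4*c^2 - 12*c + 12)/(c^3*(c^3 - 9*c^2 + 27*c - 27))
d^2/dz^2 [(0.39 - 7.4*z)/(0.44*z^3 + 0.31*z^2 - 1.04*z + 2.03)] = (-8.59584*z^5 - 5.150112*z^4 - 7.34362399999999*z^3 + 78.47025*z^2 + 25.096416*z - 30.892966)/(0.085184*z^9 + 0.180048*z^8 - 0.47718*z^7 + 0.357679*z^6 + 2.789232*z^5 - 3.982431*z^4 + 0.387891999999999*z^3 + 10.419381*z^2 - 12.857208*z + 8.365427)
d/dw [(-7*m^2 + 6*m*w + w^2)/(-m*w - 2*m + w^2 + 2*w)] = (2 - 7*m)/(w^2 + 4*w + 4)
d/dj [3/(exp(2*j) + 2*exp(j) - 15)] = -6*(exp(j) + 1)*exp(j)/(exp(2*j) + 2*exp(j) - 15)^2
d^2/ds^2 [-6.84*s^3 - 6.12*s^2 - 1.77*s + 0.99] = -41.04*s - 12.24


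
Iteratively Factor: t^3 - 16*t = (t + 4)*(t^2 - 4*t) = (t - 4)*(t + 4)*(t)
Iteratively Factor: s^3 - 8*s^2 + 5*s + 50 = (s - 5)*(s^2 - 3*s - 10) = (s - 5)*(s + 2)*(s - 5)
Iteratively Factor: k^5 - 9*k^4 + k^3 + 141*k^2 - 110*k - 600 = (k - 5)*(k^4 - 4*k^3 - 19*k^2 + 46*k + 120) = (k - 5)*(k + 2)*(k^3 - 6*k^2 - 7*k + 60) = (k - 5)*(k - 4)*(k + 2)*(k^2 - 2*k - 15) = (k - 5)*(k - 4)*(k + 2)*(k + 3)*(k - 5)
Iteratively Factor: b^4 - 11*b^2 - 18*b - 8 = (b + 1)*(b^3 - b^2 - 10*b - 8) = (b + 1)^2*(b^2 - 2*b - 8) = (b + 1)^2*(b + 2)*(b - 4)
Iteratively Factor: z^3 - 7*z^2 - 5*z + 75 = (z + 3)*(z^2 - 10*z + 25) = (z - 5)*(z + 3)*(z - 5)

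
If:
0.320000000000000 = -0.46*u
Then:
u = -0.70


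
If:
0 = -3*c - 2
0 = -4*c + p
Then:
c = -2/3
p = -8/3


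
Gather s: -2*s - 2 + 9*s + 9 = 7*s + 7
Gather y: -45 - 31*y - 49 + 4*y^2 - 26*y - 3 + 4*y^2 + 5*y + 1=8*y^2 - 52*y - 96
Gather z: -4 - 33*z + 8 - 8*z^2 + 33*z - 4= -8*z^2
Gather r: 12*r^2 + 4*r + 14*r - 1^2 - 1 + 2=12*r^2 + 18*r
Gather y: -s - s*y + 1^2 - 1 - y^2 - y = -s - y^2 + y*(-s - 1)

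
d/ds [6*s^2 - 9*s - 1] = 12*s - 9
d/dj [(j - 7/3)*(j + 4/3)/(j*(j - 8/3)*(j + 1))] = (-27*j^4 + 54*j^3 + 135*j^2 - 280*j - 224)/(3*j^2*(9*j^4 - 30*j^3 - 23*j^2 + 80*j + 64))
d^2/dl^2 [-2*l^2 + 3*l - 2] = -4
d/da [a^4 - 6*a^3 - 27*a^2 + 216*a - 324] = 4*a^3 - 18*a^2 - 54*a + 216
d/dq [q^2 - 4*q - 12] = 2*q - 4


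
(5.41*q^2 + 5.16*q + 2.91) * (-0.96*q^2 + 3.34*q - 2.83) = -5.1936*q^4 + 13.1158*q^3 - 0.8695*q^2 - 4.8834*q - 8.2353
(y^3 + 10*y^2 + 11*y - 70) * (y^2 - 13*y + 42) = y^5 - 3*y^4 - 77*y^3 + 207*y^2 + 1372*y - 2940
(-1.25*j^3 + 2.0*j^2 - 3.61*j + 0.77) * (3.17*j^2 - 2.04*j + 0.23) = -3.9625*j^5 + 8.89*j^4 - 15.8112*j^3 + 10.2653*j^2 - 2.4011*j + 0.1771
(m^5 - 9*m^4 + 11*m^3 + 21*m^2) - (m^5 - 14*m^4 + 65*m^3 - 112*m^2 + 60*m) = 5*m^4 - 54*m^3 + 133*m^2 - 60*m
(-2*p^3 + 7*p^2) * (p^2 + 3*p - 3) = -2*p^5 + p^4 + 27*p^3 - 21*p^2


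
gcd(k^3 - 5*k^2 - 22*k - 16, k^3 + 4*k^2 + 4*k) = k + 2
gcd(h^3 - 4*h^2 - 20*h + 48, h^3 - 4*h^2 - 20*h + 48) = h^3 - 4*h^2 - 20*h + 48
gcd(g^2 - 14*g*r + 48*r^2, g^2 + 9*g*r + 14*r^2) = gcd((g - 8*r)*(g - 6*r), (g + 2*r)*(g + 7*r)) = 1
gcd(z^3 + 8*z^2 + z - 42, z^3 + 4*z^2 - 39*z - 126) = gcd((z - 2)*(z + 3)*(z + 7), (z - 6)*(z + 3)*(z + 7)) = z^2 + 10*z + 21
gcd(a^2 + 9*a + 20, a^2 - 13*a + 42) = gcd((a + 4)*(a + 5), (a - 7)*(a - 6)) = 1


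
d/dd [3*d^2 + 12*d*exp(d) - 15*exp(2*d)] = 12*d*exp(d) + 6*d - 30*exp(2*d) + 12*exp(d)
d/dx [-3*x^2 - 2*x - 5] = -6*x - 2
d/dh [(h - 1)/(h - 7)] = -6/(h - 7)^2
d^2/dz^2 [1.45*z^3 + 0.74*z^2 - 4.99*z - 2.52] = 8.7*z + 1.48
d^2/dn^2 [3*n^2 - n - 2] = 6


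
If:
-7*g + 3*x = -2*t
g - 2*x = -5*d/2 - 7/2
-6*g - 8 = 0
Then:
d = 4*x/5 - 13/15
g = -4/3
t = -3*x/2 - 14/3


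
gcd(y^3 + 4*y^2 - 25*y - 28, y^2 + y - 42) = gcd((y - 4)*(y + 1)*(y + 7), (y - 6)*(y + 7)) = y + 7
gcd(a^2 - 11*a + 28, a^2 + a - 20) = a - 4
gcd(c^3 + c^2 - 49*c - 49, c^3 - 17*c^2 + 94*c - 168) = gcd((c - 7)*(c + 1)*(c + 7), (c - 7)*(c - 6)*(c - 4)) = c - 7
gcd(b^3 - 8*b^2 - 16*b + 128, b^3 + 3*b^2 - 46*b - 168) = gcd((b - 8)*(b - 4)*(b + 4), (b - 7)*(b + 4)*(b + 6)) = b + 4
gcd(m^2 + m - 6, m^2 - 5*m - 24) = m + 3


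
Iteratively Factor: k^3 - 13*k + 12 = (k + 4)*(k^2 - 4*k + 3) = (k - 1)*(k + 4)*(k - 3)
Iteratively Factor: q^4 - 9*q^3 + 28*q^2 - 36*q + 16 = (q - 1)*(q^3 - 8*q^2 + 20*q - 16) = (q - 2)*(q - 1)*(q^2 - 6*q + 8) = (q - 4)*(q - 2)*(q - 1)*(q - 2)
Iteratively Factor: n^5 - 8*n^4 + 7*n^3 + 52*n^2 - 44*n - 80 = (n - 2)*(n^4 - 6*n^3 - 5*n^2 + 42*n + 40) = (n - 5)*(n - 2)*(n^3 - n^2 - 10*n - 8) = (n - 5)*(n - 2)*(n + 1)*(n^2 - 2*n - 8) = (n - 5)*(n - 4)*(n - 2)*(n + 1)*(n + 2)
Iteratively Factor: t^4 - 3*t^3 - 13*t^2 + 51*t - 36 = (t - 3)*(t^3 - 13*t + 12) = (t - 3)^2*(t^2 + 3*t - 4) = (t - 3)^2*(t - 1)*(t + 4)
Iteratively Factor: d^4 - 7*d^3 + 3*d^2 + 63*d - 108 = (d - 3)*(d^3 - 4*d^2 - 9*d + 36) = (d - 3)^2*(d^2 - d - 12) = (d - 4)*(d - 3)^2*(d + 3)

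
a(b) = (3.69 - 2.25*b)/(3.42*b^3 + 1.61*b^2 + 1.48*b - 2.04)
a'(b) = (3.69 - 2.25*b)*(-10.26*b^2 - 3.22*b - 1.48)/(3.42*b^3 + 1.61*b^2 + 1.48*b - 2.04)^2 - 2.25/(3.42*b^3 + 1.61*b^2 + 1.48*b - 2.04) = (15.39*b^3 - 34.2369*b^2 - 11.8818*b - 0.8712)/(11.6964*b^6 + 11.0124*b^5 + 12.7153*b^4 - 9.188*b^3 - 4.3784*b^2 - 6.0384*b + 4.1616)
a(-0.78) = -1.42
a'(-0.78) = -1.34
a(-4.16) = -0.06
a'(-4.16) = -0.03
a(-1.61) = -0.50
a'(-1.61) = -0.64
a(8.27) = -0.01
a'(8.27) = 0.00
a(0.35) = -2.46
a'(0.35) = -6.17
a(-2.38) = -0.21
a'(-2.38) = -0.21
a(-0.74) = -1.47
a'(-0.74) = -1.29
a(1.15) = 0.16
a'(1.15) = -0.74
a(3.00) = -0.03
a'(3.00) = 0.01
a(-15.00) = -0.00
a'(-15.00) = -0.00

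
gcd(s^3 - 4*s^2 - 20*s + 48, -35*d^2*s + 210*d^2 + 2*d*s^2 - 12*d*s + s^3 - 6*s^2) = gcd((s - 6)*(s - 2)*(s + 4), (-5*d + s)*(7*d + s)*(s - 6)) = s - 6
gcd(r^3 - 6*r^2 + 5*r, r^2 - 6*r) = r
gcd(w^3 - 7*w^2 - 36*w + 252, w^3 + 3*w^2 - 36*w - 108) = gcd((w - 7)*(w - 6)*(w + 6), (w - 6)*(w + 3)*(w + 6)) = w^2 - 36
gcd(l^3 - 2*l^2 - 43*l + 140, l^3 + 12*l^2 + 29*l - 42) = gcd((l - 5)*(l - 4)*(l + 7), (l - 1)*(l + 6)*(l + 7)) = l + 7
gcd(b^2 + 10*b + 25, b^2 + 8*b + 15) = b + 5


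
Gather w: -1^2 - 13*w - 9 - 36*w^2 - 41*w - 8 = -36*w^2 - 54*w - 18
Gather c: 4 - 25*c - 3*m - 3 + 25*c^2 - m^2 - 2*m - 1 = 25*c^2 - 25*c - m^2 - 5*m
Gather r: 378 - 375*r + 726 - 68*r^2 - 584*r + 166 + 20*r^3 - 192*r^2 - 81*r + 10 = 20*r^3 - 260*r^2 - 1040*r + 1280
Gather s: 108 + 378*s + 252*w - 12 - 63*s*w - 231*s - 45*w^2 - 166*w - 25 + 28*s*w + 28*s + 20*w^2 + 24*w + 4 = s*(175 - 35*w) - 25*w^2 + 110*w + 75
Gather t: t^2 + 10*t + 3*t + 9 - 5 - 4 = t^2 + 13*t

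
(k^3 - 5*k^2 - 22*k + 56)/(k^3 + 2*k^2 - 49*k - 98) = (k^2 + 2*k - 8)/(k^2 + 9*k + 14)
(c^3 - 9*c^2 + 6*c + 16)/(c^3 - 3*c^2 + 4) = (c - 8)/(c - 2)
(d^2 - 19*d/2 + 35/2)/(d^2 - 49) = (d - 5/2)/(d + 7)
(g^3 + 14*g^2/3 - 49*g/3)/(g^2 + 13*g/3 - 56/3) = g*(3*g - 7)/(3*g - 8)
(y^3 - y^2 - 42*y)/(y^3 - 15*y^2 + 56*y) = (y + 6)/(y - 8)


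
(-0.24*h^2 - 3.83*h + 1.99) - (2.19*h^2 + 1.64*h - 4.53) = -2.43*h^2 - 5.47*h + 6.52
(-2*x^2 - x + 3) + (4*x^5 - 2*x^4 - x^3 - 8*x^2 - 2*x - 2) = 4*x^5 - 2*x^4 - x^3 - 10*x^2 - 3*x + 1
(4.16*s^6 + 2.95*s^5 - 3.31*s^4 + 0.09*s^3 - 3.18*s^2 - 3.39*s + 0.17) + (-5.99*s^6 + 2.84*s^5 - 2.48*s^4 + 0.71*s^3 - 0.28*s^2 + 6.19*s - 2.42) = -1.83*s^6 + 5.79*s^5 - 5.79*s^4 + 0.8*s^3 - 3.46*s^2 + 2.8*s - 2.25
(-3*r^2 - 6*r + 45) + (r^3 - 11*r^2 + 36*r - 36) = r^3 - 14*r^2 + 30*r + 9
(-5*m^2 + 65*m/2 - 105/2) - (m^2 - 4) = -6*m^2 + 65*m/2 - 97/2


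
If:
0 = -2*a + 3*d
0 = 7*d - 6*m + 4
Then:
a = 9*m/7 - 6/7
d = 6*m/7 - 4/7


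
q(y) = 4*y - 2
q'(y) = 4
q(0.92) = 1.68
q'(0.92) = 4.00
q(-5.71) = -24.84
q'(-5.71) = 4.00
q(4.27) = 15.08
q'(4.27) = 4.00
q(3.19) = 10.76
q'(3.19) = 4.00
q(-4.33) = -19.32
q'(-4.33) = 4.00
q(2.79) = 9.16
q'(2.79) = 4.00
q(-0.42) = -3.68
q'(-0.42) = 4.00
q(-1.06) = -6.24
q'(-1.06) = 4.00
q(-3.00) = -14.00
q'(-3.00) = 4.00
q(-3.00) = -14.00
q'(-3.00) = 4.00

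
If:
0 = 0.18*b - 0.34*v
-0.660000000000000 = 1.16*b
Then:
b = -0.57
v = -0.30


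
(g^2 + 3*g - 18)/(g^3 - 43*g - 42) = (g - 3)/(g^2 - 6*g - 7)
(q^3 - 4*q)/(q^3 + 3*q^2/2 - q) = 2*(q - 2)/(2*q - 1)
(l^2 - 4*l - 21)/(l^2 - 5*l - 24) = (l - 7)/(l - 8)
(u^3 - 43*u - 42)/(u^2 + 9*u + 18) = (u^2 - 6*u - 7)/(u + 3)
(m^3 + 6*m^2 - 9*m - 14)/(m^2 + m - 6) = (m^2 + 8*m + 7)/(m + 3)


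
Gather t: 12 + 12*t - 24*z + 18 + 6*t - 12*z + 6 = 18*t - 36*z + 36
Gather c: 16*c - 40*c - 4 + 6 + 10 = 12 - 24*c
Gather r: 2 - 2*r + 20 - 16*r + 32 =54 - 18*r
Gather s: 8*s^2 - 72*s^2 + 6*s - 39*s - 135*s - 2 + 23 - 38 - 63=-64*s^2 - 168*s - 80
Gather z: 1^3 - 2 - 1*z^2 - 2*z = -z^2 - 2*z - 1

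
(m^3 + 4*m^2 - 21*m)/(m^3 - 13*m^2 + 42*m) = (m^2 + 4*m - 21)/(m^2 - 13*m + 42)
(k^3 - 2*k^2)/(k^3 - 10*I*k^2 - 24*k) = k*(2 - k)/(-k^2 + 10*I*k + 24)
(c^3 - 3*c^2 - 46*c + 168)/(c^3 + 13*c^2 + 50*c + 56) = (c^2 - 10*c + 24)/(c^2 + 6*c + 8)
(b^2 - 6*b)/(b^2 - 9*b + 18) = b/(b - 3)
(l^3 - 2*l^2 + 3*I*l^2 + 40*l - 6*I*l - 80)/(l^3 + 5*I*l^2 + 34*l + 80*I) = (l - 2)/(l + 2*I)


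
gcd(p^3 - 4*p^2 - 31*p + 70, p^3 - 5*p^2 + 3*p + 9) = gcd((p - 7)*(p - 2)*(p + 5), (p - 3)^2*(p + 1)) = 1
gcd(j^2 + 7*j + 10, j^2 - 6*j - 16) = j + 2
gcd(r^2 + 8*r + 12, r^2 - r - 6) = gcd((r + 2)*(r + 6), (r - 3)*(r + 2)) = r + 2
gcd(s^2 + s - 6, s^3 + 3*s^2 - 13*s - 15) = 1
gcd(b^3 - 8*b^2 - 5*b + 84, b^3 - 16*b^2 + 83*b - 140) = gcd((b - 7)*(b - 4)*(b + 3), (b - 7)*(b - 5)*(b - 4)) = b^2 - 11*b + 28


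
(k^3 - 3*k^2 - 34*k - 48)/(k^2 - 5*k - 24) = k + 2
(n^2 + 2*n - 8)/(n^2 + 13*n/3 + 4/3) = 3*(n - 2)/(3*n + 1)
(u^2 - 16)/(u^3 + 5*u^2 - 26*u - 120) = (u - 4)/(u^2 + u - 30)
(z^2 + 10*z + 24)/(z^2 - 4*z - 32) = (z + 6)/(z - 8)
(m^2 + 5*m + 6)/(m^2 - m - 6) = (m + 3)/(m - 3)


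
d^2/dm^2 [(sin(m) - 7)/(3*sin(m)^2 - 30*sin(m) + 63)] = (-3*sin(m) + cos(m)^2 + 1)/(3*(sin(m) - 3)^3)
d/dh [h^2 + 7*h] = 2*h + 7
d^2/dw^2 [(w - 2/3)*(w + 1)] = 2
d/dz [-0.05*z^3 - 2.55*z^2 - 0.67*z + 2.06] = -0.15*z^2 - 5.1*z - 0.67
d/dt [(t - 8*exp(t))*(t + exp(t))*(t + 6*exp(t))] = -t^2*exp(t) + 3*t^2 - 100*t*exp(2*t) - 2*t*exp(t) - 144*exp(3*t) - 50*exp(2*t)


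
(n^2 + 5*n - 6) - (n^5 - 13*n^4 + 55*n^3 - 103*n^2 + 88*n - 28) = -n^5 + 13*n^4 - 55*n^3 + 104*n^2 - 83*n + 22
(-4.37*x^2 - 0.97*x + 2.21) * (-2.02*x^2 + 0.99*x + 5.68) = 8.8274*x^4 - 2.3669*x^3 - 30.2461*x^2 - 3.3217*x + 12.5528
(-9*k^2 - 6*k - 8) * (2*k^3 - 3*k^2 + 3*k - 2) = -18*k^5 + 15*k^4 - 25*k^3 + 24*k^2 - 12*k + 16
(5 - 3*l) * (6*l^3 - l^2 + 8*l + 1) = -18*l^4 + 33*l^3 - 29*l^2 + 37*l + 5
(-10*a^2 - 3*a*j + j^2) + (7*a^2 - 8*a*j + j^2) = -3*a^2 - 11*a*j + 2*j^2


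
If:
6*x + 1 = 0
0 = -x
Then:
No Solution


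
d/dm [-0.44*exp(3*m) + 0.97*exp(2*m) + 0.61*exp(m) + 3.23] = (-1.32*exp(2*m) + 1.94*exp(m) + 0.61)*exp(m)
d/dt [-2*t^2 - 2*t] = -4*t - 2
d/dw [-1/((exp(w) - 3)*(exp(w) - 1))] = (exp(w) - 2)/(2*(exp(w) - 3)^2*sinh(w/2)^2)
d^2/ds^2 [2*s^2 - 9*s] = 4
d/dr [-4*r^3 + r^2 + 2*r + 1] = -12*r^2 + 2*r + 2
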